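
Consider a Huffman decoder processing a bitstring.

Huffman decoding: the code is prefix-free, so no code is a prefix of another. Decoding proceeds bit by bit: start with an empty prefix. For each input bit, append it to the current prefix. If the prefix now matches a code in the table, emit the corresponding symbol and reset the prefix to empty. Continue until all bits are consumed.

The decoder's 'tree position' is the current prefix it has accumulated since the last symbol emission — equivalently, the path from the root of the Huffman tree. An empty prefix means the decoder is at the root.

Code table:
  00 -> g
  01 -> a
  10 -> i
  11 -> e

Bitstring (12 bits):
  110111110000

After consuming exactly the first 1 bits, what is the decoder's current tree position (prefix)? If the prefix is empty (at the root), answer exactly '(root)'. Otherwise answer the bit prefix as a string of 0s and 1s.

Bit 0: prefix='1' (no match yet)

Answer: 1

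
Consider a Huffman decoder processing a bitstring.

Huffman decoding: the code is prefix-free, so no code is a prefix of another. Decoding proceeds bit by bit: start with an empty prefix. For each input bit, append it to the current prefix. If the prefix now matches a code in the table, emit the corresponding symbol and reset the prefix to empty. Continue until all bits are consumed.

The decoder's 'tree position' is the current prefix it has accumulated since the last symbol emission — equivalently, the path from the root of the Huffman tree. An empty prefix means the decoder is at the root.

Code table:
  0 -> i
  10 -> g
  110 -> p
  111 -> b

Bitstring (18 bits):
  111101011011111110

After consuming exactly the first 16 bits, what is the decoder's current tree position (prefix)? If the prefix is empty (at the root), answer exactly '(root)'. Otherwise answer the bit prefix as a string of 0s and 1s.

Bit 0: prefix='1' (no match yet)
Bit 1: prefix='11' (no match yet)
Bit 2: prefix='111' -> emit 'b', reset
Bit 3: prefix='1' (no match yet)
Bit 4: prefix='10' -> emit 'g', reset
Bit 5: prefix='1' (no match yet)
Bit 6: prefix='10' -> emit 'g', reset
Bit 7: prefix='1' (no match yet)
Bit 8: prefix='11' (no match yet)
Bit 9: prefix='110' -> emit 'p', reset
Bit 10: prefix='1' (no match yet)
Bit 11: prefix='11' (no match yet)
Bit 12: prefix='111' -> emit 'b', reset
Bit 13: prefix='1' (no match yet)
Bit 14: prefix='11' (no match yet)
Bit 15: prefix='111' -> emit 'b', reset

Answer: (root)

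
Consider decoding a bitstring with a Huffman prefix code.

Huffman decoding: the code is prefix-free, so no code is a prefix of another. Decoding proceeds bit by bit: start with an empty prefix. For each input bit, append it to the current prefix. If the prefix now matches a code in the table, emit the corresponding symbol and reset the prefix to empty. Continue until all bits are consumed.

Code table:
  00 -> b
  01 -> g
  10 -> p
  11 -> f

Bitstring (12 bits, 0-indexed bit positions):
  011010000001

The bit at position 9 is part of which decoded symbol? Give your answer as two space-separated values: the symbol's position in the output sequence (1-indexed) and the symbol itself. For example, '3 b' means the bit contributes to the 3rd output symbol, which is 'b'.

Answer: 5 b

Derivation:
Bit 0: prefix='0' (no match yet)
Bit 1: prefix='01' -> emit 'g', reset
Bit 2: prefix='1' (no match yet)
Bit 3: prefix='10' -> emit 'p', reset
Bit 4: prefix='1' (no match yet)
Bit 5: prefix='10' -> emit 'p', reset
Bit 6: prefix='0' (no match yet)
Bit 7: prefix='00' -> emit 'b', reset
Bit 8: prefix='0' (no match yet)
Bit 9: prefix='00' -> emit 'b', reset
Bit 10: prefix='0' (no match yet)
Bit 11: prefix='01' -> emit 'g', reset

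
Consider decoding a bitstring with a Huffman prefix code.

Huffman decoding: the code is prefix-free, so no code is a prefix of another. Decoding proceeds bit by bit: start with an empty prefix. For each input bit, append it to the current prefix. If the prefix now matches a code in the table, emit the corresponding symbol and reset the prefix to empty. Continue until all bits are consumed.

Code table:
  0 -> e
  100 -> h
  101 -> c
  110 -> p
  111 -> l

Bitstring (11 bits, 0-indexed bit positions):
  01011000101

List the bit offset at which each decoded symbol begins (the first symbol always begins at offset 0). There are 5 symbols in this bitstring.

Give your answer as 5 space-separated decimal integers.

Answer: 0 1 4 7 8

Derivation:
Bit 0: prefix='0' -> emit 'e', reset
Bit 1: prefix='1' (no match yet)
Bit 2: prefix='10' (no match yet)
Bit 3: prefix='101' -> emit 'c', reset
Bit 4: prefix='1' (no match yet)
Bit 5: prefix='10' (no match yet)
Bit 6: prefix='100' -> emit 'h', reset
Bit 7: prefix='0' -> emit 'e', reset
Bit 8: prefix='1' (no match yet)
Bit 9: prefix='10' (no match yet)
Bit 10: prefix='101' -> emit 'c', reset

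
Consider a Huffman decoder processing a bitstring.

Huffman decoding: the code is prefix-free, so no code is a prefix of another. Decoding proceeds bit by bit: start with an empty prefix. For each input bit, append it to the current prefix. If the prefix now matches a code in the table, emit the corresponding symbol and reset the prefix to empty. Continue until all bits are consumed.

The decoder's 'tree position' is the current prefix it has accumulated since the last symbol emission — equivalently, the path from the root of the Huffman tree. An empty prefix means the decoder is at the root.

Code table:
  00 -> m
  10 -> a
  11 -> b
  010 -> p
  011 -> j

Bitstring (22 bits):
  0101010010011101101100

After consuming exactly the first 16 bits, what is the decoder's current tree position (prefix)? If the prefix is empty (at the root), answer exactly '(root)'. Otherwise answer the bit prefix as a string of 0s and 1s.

Bit 0: prefix='0' (no match yet)
Bit 1: prefix='01' (no match yet)
Bit 2: prefix='010' -> emit 'p', reset
Bit 3: prefix='1' (no match yet)
Bit 4: prefix='10' -> emit 'a', reset
Bit 5: prefix='1' (no match yet)
Bit 6: prefix='10' -> emit 'a', reset
Bit 7: prefix='0' (no match yet)
Bit 8: prefix='01' (no match yet)
Bit 9: prefix='010' -> emit 'p', reset
Bit 10: prefix='0' (no match yet)
Bit 11: prefix='01' (no match yet)
Bit 12: prefix='011' -> emit 'j', reset
Bit 13: prefix='1' (no match yet)
Bit 14: prefix='10' -> emit 'a', reset
Bit 15: prefix='1' (no match yet)

Answer: 1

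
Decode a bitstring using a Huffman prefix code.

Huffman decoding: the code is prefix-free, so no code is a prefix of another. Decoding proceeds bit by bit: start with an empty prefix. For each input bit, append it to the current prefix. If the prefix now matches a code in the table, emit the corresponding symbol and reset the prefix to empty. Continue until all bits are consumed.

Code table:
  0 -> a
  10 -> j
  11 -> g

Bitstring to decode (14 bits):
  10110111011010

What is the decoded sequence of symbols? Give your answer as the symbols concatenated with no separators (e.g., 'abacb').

Bit 0: prefix='1' (no match yet)
Bit 1: prefix='10' -> emit 'j', reset
Bit 2: prefix='1' (no match yet)
Bit 3: prefix='11' -> emit 'g', reset
Bit 4: prefix='0' -> emit 'a', reset
Bit 5: prefix='1' (no match yet)
Bit 6: prefix='11' -> emit 'g', reset
Bit 7: prefix='1' (no match yet)
Bit 8: prefix='10' -> emit 'j', reset
Bit 9: prefix='1' (no match yet)
Bit 10: prefix='11' -> emit 'g', reset
Bit 11: prefix='0' -> emit 'a', reset
Bit 12: prefix='1' (no match yet)
Bit 13: prefix='10' -> emit 'j', reset

Answer: jgagjgaj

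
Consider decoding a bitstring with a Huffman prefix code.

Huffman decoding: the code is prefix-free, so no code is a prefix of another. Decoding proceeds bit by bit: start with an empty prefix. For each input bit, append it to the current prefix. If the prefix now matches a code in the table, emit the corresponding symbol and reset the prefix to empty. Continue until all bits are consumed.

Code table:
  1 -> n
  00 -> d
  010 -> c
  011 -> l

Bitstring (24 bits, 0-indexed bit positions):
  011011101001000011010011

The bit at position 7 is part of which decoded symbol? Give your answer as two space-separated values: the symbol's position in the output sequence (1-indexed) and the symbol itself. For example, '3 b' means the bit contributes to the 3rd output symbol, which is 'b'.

Answer: 4 c

Derivation:
Bit 0: prefix='0' (no match yet)
Bit 1: prefix='01' (no match yet)
Bit 2: prefix='011' -> emit 'l', reset
Bit 3: prefix='0' (no match yet)
Bit 4: prefix='01' (no match yet)
Bit 5: prefix='011' -> emit 'l', reset
Bit 6: prefix='1' -> emit 'n', reset
Bit 7: prefix='0' (no match yet)
Bit 8: prefix='01' (no match yet)
Bit 9: prefix='010' -> emit 'c', reset
Bit 10: prefix='0' (no match yet)
Bit 11: prefix='01' (no match yet)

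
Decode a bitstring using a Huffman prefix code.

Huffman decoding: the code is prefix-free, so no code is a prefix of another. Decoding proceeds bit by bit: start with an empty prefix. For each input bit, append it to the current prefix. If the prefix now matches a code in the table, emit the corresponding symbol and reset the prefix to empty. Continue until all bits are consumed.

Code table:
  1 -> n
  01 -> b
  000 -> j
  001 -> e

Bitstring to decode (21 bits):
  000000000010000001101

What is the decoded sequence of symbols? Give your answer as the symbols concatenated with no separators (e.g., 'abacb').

Answer: jjjbjjnnb

Derivation:
Bit 0: prefix='0' (no match yet)
Bit 1: prefix='00' (no match yet)
Bit 2: prefix='000' -> emit 'j', reset
Bit 3: prefix='0' (no match yet)
Bit 4: prefix='00' (no match yet)
Bit 5: prefix='000' -> emit 'j', reset
Bit 6: prefix='0' (no match yet)
Bit 7: prefix='00' (no match yet)
Bit 8: prefix='000' -> emit 'j', reset
Bit 9: prefix='0' (no match yet)
Bit 10: prefix='01' -> emit 'b', reset
Bit 11: prefix='0' (no match yet)
Bit 12: prefix='00' (no match yet)
Bit 13: prefix='000' -> emit 'j', reset
Bit 14: prefix='0' (no match yet)
Bit 15: prefix='00' (no match yet)
Bit 16: prefix='000' -> emit 'j', reset
Bit 17: prefix='1' -> emit 'n', reset
Bit 18: prefix='1' -> emit 'n', reset
Bit 19: prefix='0' (no match yet)
Bit 20: prefix='01' -> emit 'b', reset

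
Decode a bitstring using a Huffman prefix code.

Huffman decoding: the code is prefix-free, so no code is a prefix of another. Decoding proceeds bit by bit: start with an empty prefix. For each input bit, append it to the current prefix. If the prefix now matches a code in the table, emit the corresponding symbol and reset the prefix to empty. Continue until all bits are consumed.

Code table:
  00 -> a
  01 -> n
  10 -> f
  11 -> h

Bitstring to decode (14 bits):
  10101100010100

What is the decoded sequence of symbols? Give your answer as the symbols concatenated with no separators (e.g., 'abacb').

Answer: ffhanna

Derivation:
Bit 0: prefix='1' (no match yet)
Bit 1: prefix='10' -> emit 'f', reset
Bit 2: prefix='1' (no match yet)
Bit 3: prefix='10' -> emit 'f', reset
Bit 4: prefix='1' (no match yet)
Bit 5: prefix='11' -> emit 'h', reset
Bit 6: prefix='0' (no match yet)
Bit 7: prefix='00' -> emit 'a', reset
Bit 8: prefix='0' (no match yet)
Bit 9: prefix='01' -> emit 'n', reset
Bit 10: prefix='0' (no match yet)
Bit 11: prefix='01' -> emit 'n', reset
Bit 12: prefix='0' (no match yet)
Bit 13: prefix='00' -> emit 'a', reset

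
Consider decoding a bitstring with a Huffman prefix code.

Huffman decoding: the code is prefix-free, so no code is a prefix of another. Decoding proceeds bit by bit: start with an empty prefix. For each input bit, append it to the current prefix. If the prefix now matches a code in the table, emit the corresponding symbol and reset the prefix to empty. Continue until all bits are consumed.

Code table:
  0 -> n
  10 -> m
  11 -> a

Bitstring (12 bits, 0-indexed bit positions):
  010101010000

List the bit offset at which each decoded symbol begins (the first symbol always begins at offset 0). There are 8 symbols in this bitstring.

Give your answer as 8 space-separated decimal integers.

Answer: 0 1 3 5 7 9 10 11

Derivation:
Bit 0: prefix='0' -> emit 'n', reset
Bit 1: prefix='1' (no match yet)
Bit 2: prefix='10' -> emit 'm', reset
Bit 3: prefix='1' (no match yet)
Bit 4: prefix='10' -> emit 'm', reset
Bit 5: prefix='1' (no match yet)
Bit 6: prefix='10' -> emit 'm', reset
Bit 7: prefix='1' (no match yet)
Bit 8: prefix='10' -> emit 'm', reset
Bit 9: prefix='0' -> emit 'n', reset
Bit 10: prefix='0' -> emit 'n', reset
Bit 11: prefix='0' -> emit 'n', reset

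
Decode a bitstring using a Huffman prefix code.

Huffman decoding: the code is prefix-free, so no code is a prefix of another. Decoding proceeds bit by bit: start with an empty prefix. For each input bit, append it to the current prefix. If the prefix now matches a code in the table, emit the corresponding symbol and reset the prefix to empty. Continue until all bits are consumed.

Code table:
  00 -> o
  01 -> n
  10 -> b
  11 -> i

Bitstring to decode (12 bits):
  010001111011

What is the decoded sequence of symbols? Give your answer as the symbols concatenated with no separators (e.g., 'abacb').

Bit 0: prefix='0' (no match yet)
Bit 1: prefix='01' -> emit 'n', reset
Bit 2: prefix='0' (no match yet)
Bit 3: prefix='00' -> emit 'o', reset
Bit 4: prefix='0' (no match yet)
Bit 5: prefix='01' -> emit 'n', reset
Bit 6: prefix='1' (no match yet)
Bit 7: prefix='11' -> emit 'i', reset
Bit 8: prefix='1' (no match yet)
Bit 9: prefix='10' -> emit 'b', reset
Bit 10: prefix='1' (no match yet)
Bit 11: prefix='11' -> emit 'i', reset

Answer: nonibi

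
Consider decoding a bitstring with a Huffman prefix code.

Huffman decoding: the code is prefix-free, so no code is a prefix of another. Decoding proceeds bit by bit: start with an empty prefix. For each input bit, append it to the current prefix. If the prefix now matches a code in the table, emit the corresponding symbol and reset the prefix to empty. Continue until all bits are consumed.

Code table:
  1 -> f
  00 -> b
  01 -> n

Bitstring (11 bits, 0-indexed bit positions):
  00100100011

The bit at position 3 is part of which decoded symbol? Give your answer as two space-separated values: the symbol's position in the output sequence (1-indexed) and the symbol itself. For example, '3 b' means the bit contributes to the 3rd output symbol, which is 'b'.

Answer: 3 b

Derivation:
Bit 0: prefix='0' (no match yet)
Bit 1: prefix='00' -> emit 'b', reset
Bit 2: prefix='1' -> emit 'f', reset
Bit 3: prefix='0' (no match yet)
Bit 4: prefix='00' -> emit 'b', reset
Bit 5: prefix='1' -> emit 'f', reset
Bit 6: prefix='0' (no match yet)
Bit 7: prefix='00' -> emit 'b', reset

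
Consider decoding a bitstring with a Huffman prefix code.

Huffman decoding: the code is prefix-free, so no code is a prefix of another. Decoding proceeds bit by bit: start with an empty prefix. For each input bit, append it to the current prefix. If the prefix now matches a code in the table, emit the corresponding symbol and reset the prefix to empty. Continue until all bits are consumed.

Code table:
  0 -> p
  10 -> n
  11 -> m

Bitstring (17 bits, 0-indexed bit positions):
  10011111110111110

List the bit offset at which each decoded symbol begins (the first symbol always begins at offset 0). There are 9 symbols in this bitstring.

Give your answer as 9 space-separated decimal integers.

Bit 0: prefix='1' (no match yet)
Bit 1: prefix='10' -> emit 'n', reset
Bit 2: prefix='0' -> emit 'p', reset
Bit 3: prefix='1' (no match yet)
Bit 4: prefix='11' -> emit 'm', reset
Bit 5: prefix='1' (no match yet)
Bit 6: prefix='11' -> emit 'm', reset
Bit 7: prefix='1' (no match yet)
Bit 8: prefix='11' -> emit 'm', reset
Bit 9: prefix='1' (no match yet)
Bit 10: prefix='10' -> emit 'n', reset
Bit 11: prefix='1' (no match yet)
Bit 12: prefix='11' -> emit 'm', reset
Bit 13: prefix='1' (no match yet)
Bit 14: prefix='11' -> emit 'm', reset
Bit 15: prefix='1' (no match yet)
Bit 16: prefix='10' -> emit 'n', reset

Answer: 0 2 3 5 7 9 11 13 15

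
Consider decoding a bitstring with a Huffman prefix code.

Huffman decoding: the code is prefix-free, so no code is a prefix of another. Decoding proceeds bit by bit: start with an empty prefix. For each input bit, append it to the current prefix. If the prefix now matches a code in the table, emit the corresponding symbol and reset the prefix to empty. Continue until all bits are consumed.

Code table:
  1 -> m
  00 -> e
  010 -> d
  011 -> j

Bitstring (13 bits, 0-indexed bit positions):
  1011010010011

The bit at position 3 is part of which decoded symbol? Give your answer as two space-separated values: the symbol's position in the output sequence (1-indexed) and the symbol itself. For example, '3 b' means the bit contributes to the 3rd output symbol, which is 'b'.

Answer: 2 j

Derivation:
Bit 0: prefix='1' -> emit 'm', reset
Bit 1: prefix='0' (no match yet)
Bit 2: prefix='01' (no match yet)
Bit 3: prefix='011' -> emit 'j', reset
Bit 4: prefix='0' (no match yet)
Bit 5: prefix='01' (no match yet)
Bit 6: prefix='010' -> emit 'd', reset
Bit 7: prefix='0' (no match yet)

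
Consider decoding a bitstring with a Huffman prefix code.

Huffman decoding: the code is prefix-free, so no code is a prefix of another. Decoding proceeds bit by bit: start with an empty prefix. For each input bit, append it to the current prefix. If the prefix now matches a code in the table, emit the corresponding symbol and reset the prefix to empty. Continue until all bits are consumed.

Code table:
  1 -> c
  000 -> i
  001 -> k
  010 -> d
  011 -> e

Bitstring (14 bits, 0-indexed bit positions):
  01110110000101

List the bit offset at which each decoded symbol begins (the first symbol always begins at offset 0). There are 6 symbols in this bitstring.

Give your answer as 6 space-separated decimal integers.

Bit 0: prefix='0' (no match yet)
Bit 1: prefix='01' (no match yet)
Bit 2: prefix='011' -> emit 'e', reset
Bit 3: prefix='1' -> emit 'c', reset
Bit 4: prefix='0' (no match yet)
Bit 5: prefix='01' (no match yet)
Bit 6: prefix='011' -> emit 'e', reset
Bit 7: prefix='0' (no match yet)
Bit 8: prefix='00' (no match yet)
Bit 9: prefix='000' -> emit 'i', reset
Bit 10: prefix='0' (no match yet)
Bit 11: prefix='01' (no match yet)
Bit 12: prefix='010' -> emit 'd', reset
Bit 13: prefix='1' -> emit 'c', reset

Answer: 0 3 4 7 10 13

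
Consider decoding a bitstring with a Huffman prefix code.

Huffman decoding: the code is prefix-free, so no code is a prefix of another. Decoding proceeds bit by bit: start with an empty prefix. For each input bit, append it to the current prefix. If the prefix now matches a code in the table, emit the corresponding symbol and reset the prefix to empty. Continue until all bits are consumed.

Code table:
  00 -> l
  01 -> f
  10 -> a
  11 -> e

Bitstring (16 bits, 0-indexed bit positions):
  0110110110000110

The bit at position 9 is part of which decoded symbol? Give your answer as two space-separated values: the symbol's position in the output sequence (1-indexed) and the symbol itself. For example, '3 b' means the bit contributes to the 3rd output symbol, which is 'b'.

Answer: 5 a

Derivation:
Bit 0: prefix='0' (no match yet)
Bit 1: prefix='01' -> emit 'f', reset
Bit 2: prefix='1' (no match yet)
Bit 3: prefix='10' -> emit 'a', reset
Bit 4: prefix='1' (no match yet)
Bit 5: prefix='11' -> emit 'e', reset
Bit 6: prefix='0' (no match yet)
Bit 7: prefix='01' -> emit 'f', reset
Bit 8: prefix='1' (no match yet)
Bit 9: prefix='10' -> emit 'a', reset
Bit 10: prefix='0' (no match yet)
Bit 11: prefix='00' -> emit 'l', reset
Bit 12: prefix='0' (no match yet)
Bit 13: prefix='01' -> emit 'f', reset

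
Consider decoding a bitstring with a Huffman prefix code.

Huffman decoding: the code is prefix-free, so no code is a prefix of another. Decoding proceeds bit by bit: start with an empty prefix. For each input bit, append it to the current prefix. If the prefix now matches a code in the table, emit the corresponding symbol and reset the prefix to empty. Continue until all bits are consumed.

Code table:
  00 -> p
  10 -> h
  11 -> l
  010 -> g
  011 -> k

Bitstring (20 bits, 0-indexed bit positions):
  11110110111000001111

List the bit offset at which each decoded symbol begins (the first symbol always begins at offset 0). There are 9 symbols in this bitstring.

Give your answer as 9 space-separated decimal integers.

Answer: 0 2 4 7 10 12 14 16 18

Derivation:
Bit 0: prefix='1' (no match yet)
Bit 1: prefix='11' -> emit 'l', reset
Bit 2: prefix='1' (no match yet)
Bit 3: prefix='11' -> emit 'l', reset
Bit 4: prefix='0' (no match yet)
Bit 5: prefix='01' (no match yet)
Bit 6: prefix='011' -> emit 'k', reset
Bit 7: prefix='0' (no match yet)
Bit 8: prefix='01' (no match yet)
Bit 9: prefix='011' -> emit 'k', reset
Bit 10: prefix='1' (no match yet)
Bit 11: prefix='10' -> emit 'h', reset
Bit 12: prefix='0' (no match yet)
Bit 13: prefix='00' -> emit 'p', reset
Bit 14: prefix='0' (no match yet)
Bit 15: prefix='00' -> emit 'p', reset
Bit 16: prefix='1' (no match yet)
Bit 17: prefix='11' -> emit 'l', reset
Bit 18: prefix='1' (no match yet)
Bit 19: prefix='11' -> emit 'l', reset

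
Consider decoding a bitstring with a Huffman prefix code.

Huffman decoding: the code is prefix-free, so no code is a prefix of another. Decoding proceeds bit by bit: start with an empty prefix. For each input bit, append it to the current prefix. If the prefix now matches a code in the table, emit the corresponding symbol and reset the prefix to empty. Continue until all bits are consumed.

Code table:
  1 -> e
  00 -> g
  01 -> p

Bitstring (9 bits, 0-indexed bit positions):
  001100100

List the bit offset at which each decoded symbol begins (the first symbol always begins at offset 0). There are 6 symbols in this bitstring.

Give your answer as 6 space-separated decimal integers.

Answer: 0 2 3 4 6 7

Derivation:
Bit 0: prefix='0' (no match yet)
Bit 1: prefix='00' -> emit 'g', reset
Bit 2: prefix='1' -> emit 'e', reset
Bit 3: prefix='1' -> emit 'e', reset
Bit 4: prefix='0' (no match yet)
Bit 5: prefix='00' -> emit 'g', reset
Bit 6: prefix='1' -> emit 'e', reset
Bit 7: prefix='0' (no match yet)
Bit 8: prefix='00' -> emit 'g', reset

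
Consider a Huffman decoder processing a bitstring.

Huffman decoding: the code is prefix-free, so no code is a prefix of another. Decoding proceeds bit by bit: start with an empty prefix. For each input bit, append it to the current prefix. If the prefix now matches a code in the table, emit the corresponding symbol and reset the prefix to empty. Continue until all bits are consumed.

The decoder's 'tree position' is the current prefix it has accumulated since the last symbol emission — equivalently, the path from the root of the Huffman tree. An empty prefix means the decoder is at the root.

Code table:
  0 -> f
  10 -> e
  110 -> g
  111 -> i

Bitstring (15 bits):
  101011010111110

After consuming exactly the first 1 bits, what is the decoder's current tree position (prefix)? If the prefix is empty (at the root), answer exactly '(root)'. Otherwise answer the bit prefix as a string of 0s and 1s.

Bit 0: prefix='1' (no match yet)

Answer: 1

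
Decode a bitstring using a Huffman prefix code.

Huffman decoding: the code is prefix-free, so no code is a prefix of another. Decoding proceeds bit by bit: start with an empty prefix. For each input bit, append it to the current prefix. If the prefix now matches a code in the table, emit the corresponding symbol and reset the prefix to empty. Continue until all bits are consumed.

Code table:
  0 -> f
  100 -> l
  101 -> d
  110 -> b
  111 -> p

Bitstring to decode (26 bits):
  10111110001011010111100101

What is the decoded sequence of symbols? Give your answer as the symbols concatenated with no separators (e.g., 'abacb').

Bit 0: prefix='1' (no match yet)
Bit 1: prefix='10' (no match yet)
Bit 2: prefix='101' -> emit 'd', reset
Bit 3: prefix='1' (no match yet)
Bit 4: prefix='11' (no match yet)
Bit 5: prefix='111' -> emit 'p', reset
Bit 6: prefix='1' (no match yet)
Bit 7: prefix='10' (no match yet)
Bit 8: prefix='100' -> emit 'l', reset
Bit 9: prefix='0' -> emit 'f', reset
Bit 10: prefix='1' (no match yet)
Bit 11: prefix='10' (no match yet)
Bit 12: prefix='101' -> emit 'd', reset
Bit 13: prefix='1' (no match yet)
Bit 14: prefix='10' (no match yet)
Bit 15: prefix='101' -> emit 'd', reset
Bit 16: prefix='0' -> emit 'f', reset
Bit 17: prefix='1' (no match yet)
Bit 18: prefix='11' (no match yet)
Bit 19: prefix='111' -> emit 'p', reset
Bit 20: prefix='1' (no match yet)
Bit 21: prefix='10' (no match yet)
Bit 22: prefix='100' -> emit 'l', reset
Bit 23: prefix='1' (no match yet)
Bit 24: prefix='10' (no match yet)
Bit 25: prefix='101' -> emit 'd', reset

Answer: dplfddfpld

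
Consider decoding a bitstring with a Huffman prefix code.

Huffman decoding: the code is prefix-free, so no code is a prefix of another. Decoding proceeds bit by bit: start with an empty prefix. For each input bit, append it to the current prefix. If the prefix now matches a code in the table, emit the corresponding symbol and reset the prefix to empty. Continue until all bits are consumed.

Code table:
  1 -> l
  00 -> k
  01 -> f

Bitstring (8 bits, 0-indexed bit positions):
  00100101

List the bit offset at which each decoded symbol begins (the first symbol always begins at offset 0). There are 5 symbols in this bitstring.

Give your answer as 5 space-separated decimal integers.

Bit 0: prefix='0' (no match yet)
Bit 1: prefix='00' -> emit 'k', reset
Bit 2: prefix='1' -> emit 'l', reset
Bit 3: prefix='0' (no match yet)
Bit 4: prefix='00' -> emit 'k', reset
Bit 5: prefix='1' -> emit 'l', reset
Bit 6: prefix='0' (no match yet)
Bit 7: prefix='01' -> emit 'f', reset

Answer: 0 2 3 5 6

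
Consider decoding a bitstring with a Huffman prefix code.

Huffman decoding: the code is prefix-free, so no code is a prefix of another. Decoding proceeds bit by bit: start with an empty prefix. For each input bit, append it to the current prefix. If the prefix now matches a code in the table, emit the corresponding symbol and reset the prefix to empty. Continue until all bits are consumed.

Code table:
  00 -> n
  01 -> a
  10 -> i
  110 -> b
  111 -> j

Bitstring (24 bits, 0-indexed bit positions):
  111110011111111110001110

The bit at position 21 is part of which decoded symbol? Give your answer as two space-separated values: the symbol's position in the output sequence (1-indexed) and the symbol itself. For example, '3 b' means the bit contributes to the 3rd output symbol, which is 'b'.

Answer: 9 b

Derivation:
Bit 0: prefix='1' (no match yet)
Bit 1: prefix='11' (no match yet)
Bit 2: prefix='111' -> emit 'j', reset
Bit 3: prefix='1' (no match yet)
Bit 4: prefix='11' (no match yet)
Bit 5: prefix='110' -> emit 'b', reset
Bit 6: prefix='0' (no match yet)
Bit 7: prefix='01' -> emit 'a', reset
Bit 8: prefix='1' (no match yet)
Bit 9: prefix='11' (no match yet)
Bit 10: prefix='111' -> emit 'j', reset
Bit 11: prefix='1' (no match yet)
Bit 12: prefix='11' (no match yet)
Bit 13: prefix='111' -> emit 'j', reset
Bit 14: prefix='1' (no match yet)
Bit 15: prefix='11' (no match yet)
Bit 16: prefix='111' -> emit 'j', reset
Bit 17: prefix='0' (no match yet)
Bit 18: prefix='00' -> emit 'n', reset
Bit 19: prefix='0' (no match yet)
Bit 20: prefix='01' -> emit 'a', reset
Bit 21: prefix='1' (no match yet)
Bit 22: prefix='11' (no match yet)
Bit 23: prefix='110' -> emit 'b', reset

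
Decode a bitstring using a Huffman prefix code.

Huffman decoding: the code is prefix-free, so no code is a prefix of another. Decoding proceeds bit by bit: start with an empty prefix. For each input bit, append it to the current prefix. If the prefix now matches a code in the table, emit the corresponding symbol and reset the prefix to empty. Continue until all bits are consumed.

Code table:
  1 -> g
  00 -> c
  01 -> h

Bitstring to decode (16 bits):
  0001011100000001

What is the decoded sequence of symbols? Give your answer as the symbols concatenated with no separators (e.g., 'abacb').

Answer: chhggccch

Derivation:
Bit 0: prefix='0' (no match yet)
Bit 1: prefix='00' -> emit 'c', reset
Bit 2: prefix='0' (no match yet)
Bit 3: prefix='01' -> emit 'h', reset
Bit 4: prefix='0' (no match yet)
Bit 5: prefix='01' -> emit 'h', reset
Bit 6: prefix='1' -> emit 'g', reset
Bit 7: prefix='1' -> emit 'g', reset
Bit 8: prefix='0' (no match yet)
Bit 9: prefix='00' -> emit 'c', reset
Bit 10: prefix='0' (no match yet)
Bit 11: prefix='00' -> emit 'c', reset
Bit 12: prefix='0' (no match yet)
Bit 13: prefix='00' -> emit 'c', reset
Bit 14: prefix='0' (no match yet)
Bit 15: prefix='01' -> emit 'h', reset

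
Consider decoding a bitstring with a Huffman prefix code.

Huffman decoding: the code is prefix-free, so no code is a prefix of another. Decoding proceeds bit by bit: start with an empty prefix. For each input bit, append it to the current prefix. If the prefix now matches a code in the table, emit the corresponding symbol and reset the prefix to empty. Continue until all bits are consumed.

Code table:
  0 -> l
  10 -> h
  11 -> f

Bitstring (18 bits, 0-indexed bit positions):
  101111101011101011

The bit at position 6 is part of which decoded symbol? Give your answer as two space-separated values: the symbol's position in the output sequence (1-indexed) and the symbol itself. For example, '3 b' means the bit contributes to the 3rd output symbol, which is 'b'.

Bit 0: prefix='1' (no match yet)
Bit 1: prefix='10' -> emit 'h', reset
Bit 2: prefix='1' (no match yet)
Bit 3: prefix='11' -> emit 'f', reset
Bit 4: prefix='1' (no match yet)
Bit 5: prefix='11' -> emit 'f', reset
Bit 6: prefix='1' (no match yet)
Bit 7: prefix='10' -> emit 'h', reset
Bit 8: prefix='1' (no match yet)
Bit 9: prefix='10' -> emit 'h', reset
Bit 10: prefix='1' (no match yet)

Answer: 4 h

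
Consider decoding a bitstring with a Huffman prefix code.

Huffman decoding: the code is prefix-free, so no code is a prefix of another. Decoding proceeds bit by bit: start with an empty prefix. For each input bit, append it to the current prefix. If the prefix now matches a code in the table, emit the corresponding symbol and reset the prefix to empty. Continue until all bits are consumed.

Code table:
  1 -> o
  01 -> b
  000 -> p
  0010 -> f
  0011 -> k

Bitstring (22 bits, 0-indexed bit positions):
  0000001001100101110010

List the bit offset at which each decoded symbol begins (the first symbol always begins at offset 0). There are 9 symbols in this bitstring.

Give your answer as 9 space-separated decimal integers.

Answer: 0 3 6 7 11 15 16 17 18

Derivation:
Bit 0: prefix='0' (no match yet)
Bit 1: prefix='00' (no match yet)
Bit 2: prefix='000' -> emit 'p', reset
Bit 3: prefix='0' (no match yet)
Bit 4: prefix='00' (no match yet)
Bit 5: prefix='000' -> emit 'p', reset
Bit 6: prefix='1' -> emit 'o', reset
Bit 7: prefix='0' (no match yet)
Bit 8: prefix='00' (no match yet)
Bit 9: prefix='001' (no match yet)
Bit 10: prefix='0011' -> emit 'k', reset
Bit 11: prefix='0' (no match yet)
Bit 12: prefix='00' (no match yet)
Bit 13: prefix='001' (no match yet)
Bit 14: prefix='0010' -> emit 'f', reset
Bit 15: prefix='1' -> emit 'o', reset
Bit 16: prefix='1' -> emit 'o', reset
Bit 17: prefix='1' -> emit 'o', reset
Bit 18: prefix='0' (no match yet)
Bit 19: prefix='00' (no match yet)
Bit 20: prefix='001' (no match yet)
Bit 21: prefix='0010' -> emit 'f', reset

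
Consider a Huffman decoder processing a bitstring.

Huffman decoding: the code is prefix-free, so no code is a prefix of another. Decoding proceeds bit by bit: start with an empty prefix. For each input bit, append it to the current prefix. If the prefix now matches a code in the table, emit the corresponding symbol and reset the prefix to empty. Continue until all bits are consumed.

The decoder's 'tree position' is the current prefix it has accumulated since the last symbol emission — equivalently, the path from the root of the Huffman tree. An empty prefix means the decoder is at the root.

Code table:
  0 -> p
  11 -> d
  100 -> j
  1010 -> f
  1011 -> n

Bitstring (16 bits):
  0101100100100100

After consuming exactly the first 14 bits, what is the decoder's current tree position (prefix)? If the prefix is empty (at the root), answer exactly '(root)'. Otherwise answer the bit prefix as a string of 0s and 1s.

Bit 0: prefix='0' -> emit 'p', reset
Bit 1: prefix='1' (no match yet)
Bit 2: prefix='10' (no match yet)
Bit 3: prefix='101' (no match yet)
Bit 4: prefix='1011' -> emit 'n', reset
Bit 5: prefix='0' -> emit 'p', reset
Bit 6: prefix='0' -> emit 'p', reset
Bit 7: prefix='1' (no match yet)
Bit 8: prefix='10' (no match yet)
Bit 9: prefix='100' -> emit 'j', reset
Bit 10: prefix='1' (no match yet)
Bit 11: prefix='10' (no match yet)
Bit 12: prefix='100' -> emit 'j', reset
Bit 13: prefix='1' (no match yet)

Answer: 1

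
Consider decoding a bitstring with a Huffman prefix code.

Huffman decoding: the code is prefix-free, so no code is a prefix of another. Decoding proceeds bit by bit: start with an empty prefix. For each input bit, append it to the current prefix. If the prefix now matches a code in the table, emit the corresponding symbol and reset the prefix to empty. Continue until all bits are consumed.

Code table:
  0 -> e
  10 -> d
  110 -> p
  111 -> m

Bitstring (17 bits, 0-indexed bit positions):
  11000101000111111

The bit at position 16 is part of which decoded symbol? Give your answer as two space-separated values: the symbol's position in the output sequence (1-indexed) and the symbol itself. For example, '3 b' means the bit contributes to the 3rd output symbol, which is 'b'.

Answer: 9 m

Derivation:
Bit 0: prefix='1' (no match yet)
Bit 1: prefix='11' (no match yet)
Bit 2: prefix='110' -> emit 'p', reset
Bit 3: prefix='0' -> emit 'e', reset
Bit 4: prefix='0' -> emit 'e', reset
Bit 5: prefix='1' (no match yet)
Bit 6: prefix='10' -> emit 'd', reset
Bit 7: prefix='1' (no match yet)
Bit 8: prefix='10' -> emit 'd', reset
Bit 9: prefix='0' -> emit 'e', reset
Bit 10: prefix='0' -> emit 'e', reset
Bit 11: prefix='1' (no match yet)
Bit 12: prefix='11' (no match yet)
Bit 13: prefix='111' -> emit 'm', reset
Bit 14: prefix='1' (no match yet)
Bit 15: prefix='11' (no match yet)
Bit 16: prefix='111' -> emit 'm', reset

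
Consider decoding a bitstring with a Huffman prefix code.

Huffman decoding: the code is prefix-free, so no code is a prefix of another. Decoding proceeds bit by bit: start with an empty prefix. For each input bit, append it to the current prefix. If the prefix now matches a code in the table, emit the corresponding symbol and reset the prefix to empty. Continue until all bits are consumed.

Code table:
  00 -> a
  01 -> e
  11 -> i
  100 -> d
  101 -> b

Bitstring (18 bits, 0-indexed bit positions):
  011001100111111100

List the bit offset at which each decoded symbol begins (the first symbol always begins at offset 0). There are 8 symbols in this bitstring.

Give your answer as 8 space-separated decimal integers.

Bit 0: prefix='0' (no match yet)
Bit 1: prefix='01' -> emit 'e', reset
Bit 2: prefix='1' (no match yet)
Bit 3: prefix='10' (no match yet)
Bit 4: prefix='100' -> emit 'd', reset
Bit 5: prefix='1' (no match yet)
Bit 6: prefix='11' -> emit 'i', reset
Bit 7: prefix='0' (no match yet)
Bit 8: prefix='00' -> emit 'a', reset
Bit 9: prefix='1' (no match yet)
Bit 10: prefix='11' -> emit 'i', reset
Bit 11: prefix='1' (no match yet)
Bit 12: prefix='11' -> emit 'i', reset
Bit 13: prefix='1' (no match yet)
Bit 14: prefix='11' -> emit 'i', reset
Bit 15: prefix='1' (no match yet)
Bit 16: prefix='10' (no match yet)
Bit 17: prefix='100' -> emit 'd', reset

Answer: 0 2 5 7 9 11 13 15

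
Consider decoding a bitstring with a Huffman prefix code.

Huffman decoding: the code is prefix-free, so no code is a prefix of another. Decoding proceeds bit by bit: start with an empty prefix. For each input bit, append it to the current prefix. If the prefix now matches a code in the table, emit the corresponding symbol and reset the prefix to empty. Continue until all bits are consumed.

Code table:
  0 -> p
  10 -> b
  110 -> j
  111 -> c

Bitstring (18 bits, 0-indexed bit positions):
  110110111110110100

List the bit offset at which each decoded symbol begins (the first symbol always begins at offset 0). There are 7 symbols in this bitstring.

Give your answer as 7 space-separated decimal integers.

Bit 0: prefix='1' (no match yet)
Bit 1: prefix='11' (no match yet)
Bit 2: prefix='110' -> emit 'j', reset
Bit 3: prefix='1' (no match yet)
Bit 4: prefix='11' (no match yet)
Bit 5: prefix='110' -> emit 'j', reset
Bit 6: prefix='1' (no match yet)
Bit 7: prefix='11' (no match yet)
Bit 8: prefix='111' -> emit 'c', reset
Bit 9: prefix='1' (no match yet)
Bit 10: prefix='11' (no match yet)
Bit 11: prefix='110' -> emit 'j', reset
Bit 12: prefix='1' (no match yet)
Bit 13: prefix='11' (no match yet)
Bit 14: prefix='110' -> emit 'j', reset
Bit 15: prefix='1' (no match yet)
Bit 16: prefix='10' -> emit 'b', reset
Bit 17: prefix='0' -> emit 'p', reset

Answer: 0 3 6 9 12 15 17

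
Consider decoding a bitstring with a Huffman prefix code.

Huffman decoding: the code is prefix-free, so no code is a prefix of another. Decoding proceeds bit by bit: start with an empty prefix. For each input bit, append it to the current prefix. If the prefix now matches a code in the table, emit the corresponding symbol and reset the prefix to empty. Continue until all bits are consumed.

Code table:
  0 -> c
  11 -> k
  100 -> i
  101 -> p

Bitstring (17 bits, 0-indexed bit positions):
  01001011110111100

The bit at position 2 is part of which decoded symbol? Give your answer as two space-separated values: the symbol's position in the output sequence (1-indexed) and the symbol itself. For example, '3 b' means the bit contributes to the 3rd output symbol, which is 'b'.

Bit 0: prefix='0' -> emit 'c', reset
Bit 1: prefix='1' (no match yet)
Bit 2: prefix='10' (no match yet)
Bit 3: prefix='100' -> emit 'i', reset
Bit 4: prefix='1' (no match yet)
Bit 5: prefix='10' (no match yet)
Bit 6: prefix='101' -> emit 'p', reset

Answer: 2 i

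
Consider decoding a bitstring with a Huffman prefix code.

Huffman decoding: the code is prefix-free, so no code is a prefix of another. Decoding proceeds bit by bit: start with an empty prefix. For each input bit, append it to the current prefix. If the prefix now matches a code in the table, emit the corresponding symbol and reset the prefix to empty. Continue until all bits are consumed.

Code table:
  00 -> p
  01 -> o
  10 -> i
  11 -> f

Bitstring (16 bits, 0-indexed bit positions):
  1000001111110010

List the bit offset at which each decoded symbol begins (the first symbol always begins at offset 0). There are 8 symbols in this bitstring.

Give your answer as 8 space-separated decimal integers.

Bit 0: prefix='1' (no match yet)
Bit 1: prefix='10' -> emit 'i', reset
Bit 2: prefix='0' (no match yet)
Bit 3: prefix='00' -> emit 'p', reset
Bit 4: prefix='0' (no match yet)
Bit 5: prefix='00' -> emit 'p', reset
Bit 6: prefix='1' (no match yet)
Bit 7: prefix='11' -> emit 'f', reset
Bit 8: prefix='1' (no match yet)
Bit 9: prefix='11' -> emit 'f', reset
Bit 10: prefix='1' (no match yet)
Bit 11: prefix='11' -> emit 'f', reset
Bit 12: prefix='0' (no match yet)
Bit 13: prefix='00' -> emit 'p', reset
Bit 14: prefix='1' (no match yet)
Bit 15: prefix='10' -> emit 'i', reset

Answer: 0 2 4 6 8 10 12 14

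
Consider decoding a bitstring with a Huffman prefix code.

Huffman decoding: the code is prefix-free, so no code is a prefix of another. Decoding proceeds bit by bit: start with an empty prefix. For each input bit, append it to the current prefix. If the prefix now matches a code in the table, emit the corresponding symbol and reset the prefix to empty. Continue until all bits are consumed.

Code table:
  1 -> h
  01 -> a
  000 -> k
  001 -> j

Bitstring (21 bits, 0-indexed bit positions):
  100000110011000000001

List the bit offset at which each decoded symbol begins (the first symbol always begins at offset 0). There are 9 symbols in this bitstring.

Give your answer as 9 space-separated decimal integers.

Bit 0: prefix='1' -> emit 'h', reset
Bit 1: prefix='0' (no match yet)
Bit 2: prefix='00' (no match yet)
Bit 3: prefix='000' -> emit 'k', reset
Bit 4: prefix='0' (no match yet)
Bit 5: prefix='00' (no match yet)
Bit 6: prefix='001' -> emit 'j', reset
Bit 7: prefix='1' -> emit 'h', reset
Bit 8: prefix='0' (no match yet)
Bit 9: prefix='00' (no match yet)
Bit 10: prefix='001' -> emit 'j', reset
Bit 11: prefix='1' -> emit 'h', reset
Bit 12: prefix='0' (no match yet)
Bit 13: prefix='00' (no match yet)
Bit 14: prefix='000' -> emit 'k', reset
Bit 15: prefix='0' (no match yet)
Bit 16: prefix='00' (no match yet)
Bit 17: prefix='000' -> emit 'k', reset
Bit 18: prefix='0' (no match yet)
Bit 19: prefix='00' (no match yet)
Bit 20: prefix='001' -> emit 'j', reset

Answer: 0 1 4 7 8 11 12 15 18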